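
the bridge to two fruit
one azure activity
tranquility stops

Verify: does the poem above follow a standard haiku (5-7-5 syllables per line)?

Yes

Line 1: the (1), bridge (1), to (1), two (1), fruit (1) → 5 ✓
Line 2: one (1), azure (2), activity (4) → 7 ✓
Line 3: tranquility (4), stops (1) → 5 ✓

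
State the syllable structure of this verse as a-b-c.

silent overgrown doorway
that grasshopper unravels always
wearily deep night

Line 1: silent (2), overgrown (3), doorway (2) → 7
Line 2: that (1), grasshopper (3), unravels (3), always (2) → 9
Line 3: wearily (3), deep (1), night (1) → 5

7-9-5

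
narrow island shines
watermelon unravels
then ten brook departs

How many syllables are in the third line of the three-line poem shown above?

5

The third line: then (1), ten (1), brook (1), departs (2) → 5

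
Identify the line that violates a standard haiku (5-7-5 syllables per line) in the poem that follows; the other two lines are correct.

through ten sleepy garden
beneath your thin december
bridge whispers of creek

Line 1

Line 1: through(1) + ten(1) + sleepy(2) + garden(2) = 6 (expected 5)
Line 2: beneath(2) + your(1) + thin(1) + december(3) = 7 ✓
Line 3: bridge(1) + whispers(2) + of(1) + creek(1) = 5 ✓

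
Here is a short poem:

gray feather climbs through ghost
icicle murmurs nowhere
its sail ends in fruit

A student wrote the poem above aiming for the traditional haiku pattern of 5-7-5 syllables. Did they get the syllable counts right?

No

Line 1: "gray feather climbs through ghost": 1+2+1+1+1 = 6 (expected 5)
Line 2: "icicle murmurs nowhere": 3+2+2 = 7 ✓
Line 3: "its sail ends in fruit": 1+1+1+1+1 = 5 ✓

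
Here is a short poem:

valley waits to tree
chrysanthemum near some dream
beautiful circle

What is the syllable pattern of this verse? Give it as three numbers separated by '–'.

5–7–5

Line 1: "valley waits to tree": 2+1+1+1 = 5
Line 2: "chrysanthemum near some dream": 4+1+1+1 = 7
Line 3: "beautiful circle": 3+2 = 5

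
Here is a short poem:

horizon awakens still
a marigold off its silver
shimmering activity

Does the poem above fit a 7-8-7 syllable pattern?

Yes

Line 1: horizon(3) + awakens(3) + still(1) = 7 ✓
Line 2: a(1) + marigold(3) + off(1) + its(1) + silver(2) = 8 ✓
Line 3: shimmering(3) + activity(4) = 7 ✓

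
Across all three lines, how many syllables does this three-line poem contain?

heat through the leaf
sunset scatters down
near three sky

Line 1: heat (1), through (1), the (1), leaf (1) → 4
Line 2: sunset (2), scatters (2), down (1) → 5
Line 3: near (1), three (1), sky (1) → 3
Total: 4 + 5 + 3 = 12

12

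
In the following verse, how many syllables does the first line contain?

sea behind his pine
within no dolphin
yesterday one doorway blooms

5

The first line: "sea behind his pine": 1+2+1+1 = 5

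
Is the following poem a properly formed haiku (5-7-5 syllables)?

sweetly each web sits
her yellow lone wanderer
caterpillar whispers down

Line 1: sweetly(2) + each(1) + web(1) + sits(1) = 5 ✓
Line 2: her(1) + yellow(2) + lone(1) + wanderer(3) = 7 ✓
Line 3: caterpillar(4) + whispers(2) + down(1) = 7 (expected 5)

No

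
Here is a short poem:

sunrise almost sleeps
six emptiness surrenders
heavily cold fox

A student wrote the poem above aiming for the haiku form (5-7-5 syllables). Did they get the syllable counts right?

Yes

Line 1: sunrise (2), almost (2), sleeps (1) → 5 ✓
Line 2: six (1), emptiness (3), surrenders (3) → 7 ✓
Line 3: heavily (3), cold (1), fox (1) → 5 ✓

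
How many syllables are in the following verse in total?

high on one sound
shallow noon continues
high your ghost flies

14

Line 1: high(1) + on(1) + one(1) + sound(1) = 4
Line 2: shallow(2) + noon(1) + continues(3) = 6
Line 3: high(1) + your(1) + ghost(1) + flies(1) = 4
Total: 4 + 6 + 4 = 14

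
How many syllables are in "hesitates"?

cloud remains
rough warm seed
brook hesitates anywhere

"hesitates" has 3 syllables.

3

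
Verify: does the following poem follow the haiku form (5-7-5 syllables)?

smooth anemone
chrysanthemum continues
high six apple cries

Yes

Line 1: "smooth anemone": 1+4 = 5 ✓
Line 2: "chrysanthemum continues": 4+3 = 7 ✓
Line 3: "high six apple cries": 1+1+2+1 = 5 ✓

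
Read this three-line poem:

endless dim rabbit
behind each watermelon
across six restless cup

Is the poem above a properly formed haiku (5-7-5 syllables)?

Line 1: endless(2) + dim(1) + rabbit(2) = 5 ✓
Line 2: behind(2) + each(1) + watermelon(4) = 7 ✓
Line 3: across(2) + six(1) + restless(2) + cup(1) = 6 (expected 5)

No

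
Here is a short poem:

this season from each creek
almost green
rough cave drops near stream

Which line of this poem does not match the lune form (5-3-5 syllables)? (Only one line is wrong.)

The first line

Line 1: "this season from each creek": 1+2+1+1+1 = 6 (expected 5)
Line 2: "almost green": 2+1 = 3 ✓
Line 3: "rough cave drops near stream": 1+1+1+1+1 = 5 ✓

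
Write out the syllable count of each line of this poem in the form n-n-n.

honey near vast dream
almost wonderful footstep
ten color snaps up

Line 1: "honey near vast dream": 2+1+1+1 = 5
Line 2: "almost wonderful footstep": 2+3+2 = 7
Line 3: "ten color snaps up": 1+2+1+1 = 5

5-7-5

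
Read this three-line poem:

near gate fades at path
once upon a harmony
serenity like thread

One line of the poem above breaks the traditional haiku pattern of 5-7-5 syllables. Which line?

Line 1: near(1) + gate(1) + fades(1) + at(1) + path(1) = 5 ✓
Line 2: once(1) + upon(2) + a(1) + harmony(3) = 7 ✓
Line 3: serenity(4) + like(1) + thread(1) = 6 (expected 5)

The third line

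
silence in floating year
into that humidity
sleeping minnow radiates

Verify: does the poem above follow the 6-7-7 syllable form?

Line 1: silence (2), in (1), floating (2), year (1) → 6 ✓
Line 2: into (2), that (1), humidity (4) → 7 ✓
Line 3: sleeping (2), minnow (2), radiates (3) → 7 ✓

Yes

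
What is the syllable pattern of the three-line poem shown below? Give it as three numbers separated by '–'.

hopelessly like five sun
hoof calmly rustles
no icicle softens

6–5–6

Line 1: hopelessly(3) + like(1) + five(1) + sun(1) = 6
Line 2: hoof(1) + calmly(2) + rustles(2) = 5
Line 3: no(1) + icicle(3) + softens(2) = 6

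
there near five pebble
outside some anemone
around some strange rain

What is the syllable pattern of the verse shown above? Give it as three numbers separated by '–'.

5–7–5

Line 1: there(1) + near(1) + five(1) + pebble(2) = 5
Line 2: outside(2) + some(1) + anemone(4) = 7
Line 3: around(2) + some(1) + strange(1) + rain(1) = 5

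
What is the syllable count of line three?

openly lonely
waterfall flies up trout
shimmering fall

4

Line three: shimmering(3) + fall(1) = 4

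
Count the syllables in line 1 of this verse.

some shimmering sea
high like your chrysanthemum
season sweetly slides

5

Line 1: some (1), shimmering (3), sea (1) → 5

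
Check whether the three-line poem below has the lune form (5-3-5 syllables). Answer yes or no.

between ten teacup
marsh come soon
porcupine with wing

Line 1: between(2) + ten(1) + teacup(2) = 5 ✓
Line 2: marsh(1) + come(1) + soon(1) = 3 ✓
Line 3: porcupine(3) + with(1) + wing(1) = 5 ✓

Yes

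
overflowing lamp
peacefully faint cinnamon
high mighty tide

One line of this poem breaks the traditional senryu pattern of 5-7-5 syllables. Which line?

Line 1: overflowing(4) + lamp(1) = 5 ✓
Line 2: peacefully(3) + faint(1) + cinnamon(3) = 7 ✓
Line 3: high(1) + mighty(2) + tide(1) = 4 (expected 5)

Line 3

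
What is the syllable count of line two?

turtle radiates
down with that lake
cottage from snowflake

4

Line two: down (1), with (1), that (1), lake (1) → 4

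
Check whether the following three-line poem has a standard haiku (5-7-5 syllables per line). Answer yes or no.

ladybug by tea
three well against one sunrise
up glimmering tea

Yes

Line 1: ladybug (3), by (1), tea (1) → 5 ✓
Line 2: three (1), well (1), against (2), one (1), sunrise (2) → 7 ✓
Line 3: up (1), glimmering (3), tea (1) → 5 ✓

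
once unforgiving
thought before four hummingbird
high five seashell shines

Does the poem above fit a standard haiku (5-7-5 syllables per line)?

Line 1: "once unforgiving": 1+4 = 5 ✓
Line 2: "thought before four hummingbird": 1+2+1+3 = 7 ✓
Line 3: "high five seashell shines": 1+1+2+1 = 5 ✓

Yes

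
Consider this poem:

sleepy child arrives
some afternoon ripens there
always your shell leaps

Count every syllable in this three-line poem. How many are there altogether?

17

Line 1: "sleepy child arrives": 2+1+2 = 5
Line 2: "some afternoon ripens there": 1+3+2+1 = 7
Line 3: "always your shell leaps": 2+1+1+1 = 5
Total: 5 + 7 + 5 = 17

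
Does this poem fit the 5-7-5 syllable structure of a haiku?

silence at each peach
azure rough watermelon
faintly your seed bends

Yes

Line 1: silence(2) + at(1) + each(1) + peach(1) = 5 ✓
Line 2: azure(2) + rough(1) + watermelon(4) = 7 ✓
Line 3: faintly(2) + your(1) + seed(1) + bends(1) = 5 ✓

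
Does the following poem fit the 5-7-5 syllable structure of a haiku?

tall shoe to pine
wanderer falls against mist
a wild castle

No

Line 1: tall (1), shoe (1), to (1), pine (1) → 4 (expected 5)
Line 2: wanderer (3), falls (1), against (2), mist (1) → 7 ✓
Line 3: a (1), wild (1), castle (2) → 4 (expected 5)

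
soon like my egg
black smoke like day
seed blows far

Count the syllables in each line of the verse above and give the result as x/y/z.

Line 1: "soon like my egg": 1+1+1+1 = 4
Line 2: "black smoke like day": 1+1+1+1 = 4
Line 3: "seed blows far": 1+1+1 = 3

4/4/3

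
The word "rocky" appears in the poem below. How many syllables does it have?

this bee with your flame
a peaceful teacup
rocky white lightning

2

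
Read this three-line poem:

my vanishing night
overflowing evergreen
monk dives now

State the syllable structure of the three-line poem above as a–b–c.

5–7–3

Line 1: "my vanishing night": 1+3+1 = 5
Line 2: "overflowing evergreen": 4+3 = 7
Line 3: "monk dives now": 1+1+1 = 3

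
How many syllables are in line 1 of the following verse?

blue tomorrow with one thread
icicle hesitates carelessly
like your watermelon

7

Line 1: "blue tomorrow with one thread": 1+3+1+1+1 = 7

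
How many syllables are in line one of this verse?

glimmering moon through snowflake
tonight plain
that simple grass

7

Line one: "glimmering moon through snowflake": 3+1+1+2 = 7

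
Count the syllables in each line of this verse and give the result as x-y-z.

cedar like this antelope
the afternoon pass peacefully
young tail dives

7-8-3

Line 1: cedar(2) + like(1) + this(1) + antelope(3) = 7
Line 2: the(1) + afternoon(3) + pass(1) + peacefully(3) = 8
Line 3: young(1) + tail(1) + dives(1) = 3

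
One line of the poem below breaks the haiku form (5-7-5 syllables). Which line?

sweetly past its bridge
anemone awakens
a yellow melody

Line 1: sweetly (2), past (1), its (1), bridge (1) → 5 ✓
Line 2: anemone (4), awakens (3) → 7 ✓
Line 3: a (1), yellow (2), melody (3) → 6 (expected 5)

The third line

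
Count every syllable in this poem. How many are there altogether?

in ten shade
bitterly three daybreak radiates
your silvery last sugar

Line 1: "in ten shade": 1+1+1 = 3
Line 2: "bitterly three daybreak radiates": 3+1+2+3 = 9
Line 3: "your silvery last sugar": 1+3+1+2 = 7
Total: 3 + 9 + 7 = 19

19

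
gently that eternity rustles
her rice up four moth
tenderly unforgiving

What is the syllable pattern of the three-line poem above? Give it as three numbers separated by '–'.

Line 1: "gently that eternity rustles": 2+1+4+2 = 9
Line 2: "her rice up four moth": 1+1+1+1+1 = 5
Line 3: "tenderly unforgiving": 3+4 = 7

9–5–7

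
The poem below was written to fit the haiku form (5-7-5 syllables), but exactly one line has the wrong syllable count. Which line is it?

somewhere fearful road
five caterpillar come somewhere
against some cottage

The second line

Line 1: somewhere(2) + fearful(2) + road(1) = 5 ✓
Line 2: five(1) + caterpillar(4) + come(1) + somewhere(2) = 8 (expected 7)
Line 3: against(2) + some(1) + cottage(2) = 5 ✓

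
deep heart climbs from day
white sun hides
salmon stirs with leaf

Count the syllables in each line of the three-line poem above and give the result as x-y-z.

Line 1: deep(1) + heart(1) + climbs(1) + from(1) + day(1) = 5
Line 2: white(1) + sun(1) + hides(1) = 3
Line 3: salmon(2) + stirs(1) + with(1) + leaf(1) = 5

5-3-5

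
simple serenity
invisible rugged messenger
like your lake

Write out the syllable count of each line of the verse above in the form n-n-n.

Line 1: simple (2), serenity (4) → 6
Line 2: invisible (4), rugged (2), messenger (3) → 9
Line 3: like (1), your (1), lake (1) → 3

6-9-3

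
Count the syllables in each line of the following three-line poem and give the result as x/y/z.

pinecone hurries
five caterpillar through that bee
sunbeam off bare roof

Line 1: pinecone(2) + hurries(2) = 4
Line 2: five(1) + caterpillar(4) + through(1) + that(1) + bee(1) = 8
Line 3: sunbeam(2) + off(1) + bare(1) + roof(1) = 5

4/8/5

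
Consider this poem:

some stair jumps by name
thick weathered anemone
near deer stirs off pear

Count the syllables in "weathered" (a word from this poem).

2

"weathered" has 2 syllables.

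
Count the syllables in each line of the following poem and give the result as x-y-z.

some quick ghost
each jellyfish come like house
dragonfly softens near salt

3-7-7

Line 1: "some quick ghost": 1+1+1 = 3
Line 2: "each jellyfish come like house": 1+3+1+1+1 = 7
Line 3: "dragonfly softens near salt": 3+2+1+1 = 7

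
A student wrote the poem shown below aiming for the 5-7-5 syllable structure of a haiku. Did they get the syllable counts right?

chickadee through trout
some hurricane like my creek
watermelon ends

Yes

Line 1: "chickadee through trout": 3+1+1 = 5 ✓
Line 2: "some hurricane like my creek": 1+3+1+1+1 = 7 ✓
Line 3: "watermelon ends": 4+1 = 5 ✓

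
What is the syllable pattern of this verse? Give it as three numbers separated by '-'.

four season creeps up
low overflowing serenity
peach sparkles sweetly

5-9-5

Line 1: four (1), season (2), creeps (1), up (1) → 5
Line 2: low (1), overflowing (4), serenity (4) → 9
Line 3: peach (1), sparkles (2), sweetly (2) → 5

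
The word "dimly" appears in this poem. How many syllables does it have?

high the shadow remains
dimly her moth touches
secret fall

"dimly" has 2 syllables.

2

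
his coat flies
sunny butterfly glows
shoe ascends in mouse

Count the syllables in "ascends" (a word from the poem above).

2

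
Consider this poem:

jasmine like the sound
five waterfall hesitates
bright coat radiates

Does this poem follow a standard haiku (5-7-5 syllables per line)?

Yes

Line 1: "jasmine like the sound": 2+1+1+1 = 5 ✓
Line 2: "five waterfall hesitates": 1+3+3 = 7 ✓
Line 3: "bright coat radiates": 1+1+3 = 5 ✓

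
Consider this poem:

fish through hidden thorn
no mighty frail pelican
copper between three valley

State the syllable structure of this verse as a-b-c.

Line 1: fish (1), through (1), hidden (2), thorn (1) → 5
Line 2: no (1), mighty (2), frail (1), pelican (3) → 7
Line 3: copper (2), between (2), three (1), valley (2) → 7

5-7-7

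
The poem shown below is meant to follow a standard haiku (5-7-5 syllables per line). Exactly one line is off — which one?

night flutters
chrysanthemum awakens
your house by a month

Line 1: "night flutters": 1+2 = 3 (expected 5)
Line 2: "chrysanthemum awakens": 4+3 = 7 ✓
Line 3: "your house by a month": 1+1+1+1+1 = 5 ✓

Line 1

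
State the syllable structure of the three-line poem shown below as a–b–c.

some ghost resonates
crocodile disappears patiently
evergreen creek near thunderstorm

5–9–8

Line 1: some(1) + ghost(1) + resonates(3) = 5
Line 2: crocodile(3) + disappears(3) + patiently(3) = 9
Line 3: evergreen(3) + creek(1) + near(1) + thunderstorm(3) = 8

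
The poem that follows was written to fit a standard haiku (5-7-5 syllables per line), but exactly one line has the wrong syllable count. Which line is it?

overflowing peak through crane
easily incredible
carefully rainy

Line 1: overflowing(4) + peak(1) + through(1) + crane(1) = 7 (expected 5)
Line 2: easily(3) + incredible(4) = 7 ✓
Line 3: carefully(3) + rainy(2) = 5 ✓

The first line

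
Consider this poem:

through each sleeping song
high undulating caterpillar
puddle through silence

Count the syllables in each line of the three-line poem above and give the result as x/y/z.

Line 1: through(1) + each(1) + sleeping(2) + song(1) = 5
Line 2: high(1) + undulating(4) + caterpillar(4) = 9
Line 3: puddle(2) + through(1) + silence(2) = 5

5/9/5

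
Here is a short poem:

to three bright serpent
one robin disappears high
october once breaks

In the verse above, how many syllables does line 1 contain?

Line 1: to(1) + three(1) + bright(1) + serpent(2) = 5

5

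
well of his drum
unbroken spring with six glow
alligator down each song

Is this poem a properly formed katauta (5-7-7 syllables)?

Line 1: "well of his drum": 1+1+1+1 = 4 (expected 5)
Line 2: "unbroken spring with six glow": 3+1+1+1+1 = 7 ✓
Line 3: "alligator down each song": 4+1+1+1 = 7 ✓

No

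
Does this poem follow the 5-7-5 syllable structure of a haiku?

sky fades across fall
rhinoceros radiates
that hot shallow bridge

Yes

Line 1: "sky fades across fall": 1+1+2+1 = 5 ✓
Line 2: "rhinoceros radiates": 4+3 = 7 ✓
Line 3: "that hot shallow bridge": 1+1+2+1 = 5 ✓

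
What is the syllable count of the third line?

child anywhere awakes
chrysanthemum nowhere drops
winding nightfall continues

7

The third line: winding (2), nightfall (2), continues (3) → 7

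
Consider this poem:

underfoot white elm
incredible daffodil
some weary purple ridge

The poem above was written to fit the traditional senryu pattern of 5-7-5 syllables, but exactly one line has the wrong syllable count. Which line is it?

The third line

Line 1: "underfoot white elm": 3+1+1 = 5 ✓
Line 2: "incredible daffodil": 4+3 = 7 ✓
Line 3: "some weary purple ridge": 1+2+2+1 = 6 (expected 5)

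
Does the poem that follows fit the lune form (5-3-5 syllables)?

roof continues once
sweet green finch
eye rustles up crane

Line 1: roof (1), continues (3), once (1) → 5 ✓
Line 2: sweet (1), green (1), finch (1) → 3 ✓
Line 3: eye (1), rustles (2), up (1), crane (1) → 5 ✓

Yes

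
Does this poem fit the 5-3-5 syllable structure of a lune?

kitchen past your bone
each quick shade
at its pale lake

No

Line 1: "kitchen past your bone": 2+1+1+1 = 5 ✓
Line 2: "each quick shade": 1+1+1 = 3 ✓
Line 3: "at its pale lake": 1+1+1+1 = 4 (expected 5)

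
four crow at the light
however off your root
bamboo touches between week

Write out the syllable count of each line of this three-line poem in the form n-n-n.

5-6-7

Line 1: four (1), crow (1), at (1), the (1), light (1) → 5
Line 2: however (3), off (1), your (1), root (1) → 6
Line 3: bamboo (2), touches (2), between (2), week (1) → 7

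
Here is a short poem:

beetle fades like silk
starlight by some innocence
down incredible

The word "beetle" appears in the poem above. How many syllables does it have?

"beetle" has 2 syllables.

2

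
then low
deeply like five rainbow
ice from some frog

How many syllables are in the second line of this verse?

The second line: deeply(2) + like(1) + five(1) + rainbow(2) = 6

6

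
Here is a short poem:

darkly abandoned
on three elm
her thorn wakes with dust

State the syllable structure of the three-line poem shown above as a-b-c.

Line 1: darkly (2), abandoned (3) → 5
Line 2: on (1), three (1), elm (1) → 3
Line 3: her (1), thorn (1), wakes (1), with (1), dust (1) → 5

5-3-5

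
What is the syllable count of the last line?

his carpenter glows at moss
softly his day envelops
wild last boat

3

The last line: wild (1), last (1), boat (1) → 3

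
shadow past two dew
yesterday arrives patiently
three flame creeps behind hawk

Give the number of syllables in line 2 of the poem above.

8

Line 2: yesterday(3) + arrives(2) + patiently(3) = 8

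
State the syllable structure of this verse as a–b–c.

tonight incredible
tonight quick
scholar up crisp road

6–3–5

Line 1: tonight(2) + incredible(4) = 6
Line 2: tonight(2) + quick(1) = 3
Line 3: scholar(2) + up(1) + crisp(1) + road(1) = 5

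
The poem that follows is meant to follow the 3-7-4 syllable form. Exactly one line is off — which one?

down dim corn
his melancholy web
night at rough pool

Line 1: down (1), dim (1), corn (1) → 3 ✓
Line 2: his (1), melancholy (4), web (1) → 6 (expected 7)
Line 3: night (1), at (1), rough (1), pool (1) → 4 ✓

Line 2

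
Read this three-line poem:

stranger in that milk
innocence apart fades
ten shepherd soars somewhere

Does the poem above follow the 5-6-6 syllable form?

Yes

Line 1: stranger (2), in (1), that (1), milk (1) → 5 ✓
Line 2: innocence (3), apart (2), fades (1) → 6 ✓
Line 3: ten (1), shepherd (2), soars (1), somewhere (2) → 6 ✓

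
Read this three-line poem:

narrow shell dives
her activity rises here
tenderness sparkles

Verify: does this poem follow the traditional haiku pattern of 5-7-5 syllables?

No

Line 1: narrow(2) + shell(1) + dives(1) = 4 (expected 5)
Line 2: her(1) + activity(4) + rises(2) + here(1) = 8 (expected 7)
Line 3: tenderness(3) + sparkles(2) = 5 ✓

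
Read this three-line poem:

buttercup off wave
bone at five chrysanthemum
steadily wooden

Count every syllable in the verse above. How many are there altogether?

Line 1: buttercup (3), off (1), wave (1) → 5
Line 2: bone (1), at (1), five (1), chrysanthemum (4) → 7
Line 3: steadily (3), wooden (2) → 5
Total: 5 + 7 + 5 = 17

17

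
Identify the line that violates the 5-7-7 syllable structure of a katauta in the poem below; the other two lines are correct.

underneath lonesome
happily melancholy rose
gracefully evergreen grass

The second line

Line 1: underneath (3), lonesome (2) → 5 ✓
Line 2: happily (3), melancholy (4), rose (1) → 8 (expected 7)
Line 3: gracefully (3), evergreen (3), grass (1) → 7 ✓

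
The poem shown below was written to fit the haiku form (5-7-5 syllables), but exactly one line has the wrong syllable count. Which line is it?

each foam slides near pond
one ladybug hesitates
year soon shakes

Line 1: "each foam slides near pond": 1+1+1+1+1 = 5 ✓
Line 2: "one ladybug hesitates": 1+3+3 = 7 ✓
Line 3: "year soon shakes": 1+1+1 = 3 (expected 5)

Line 3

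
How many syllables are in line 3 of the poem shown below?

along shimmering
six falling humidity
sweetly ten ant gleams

Line 3: sweetly(2) + ten(1) + ant(1) + gleams(1) = 5

5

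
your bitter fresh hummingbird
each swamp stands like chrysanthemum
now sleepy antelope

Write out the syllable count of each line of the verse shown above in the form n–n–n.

7–8–6

Line 1: your (1), bitter (2), fresh (1), hummingbird (3) → 7
Line 2: each (1), swamp (1), stands (1), like (1), chrysanthemum (4) → 8
Line 3: now (1), sleepy (2), antelope (3) → 6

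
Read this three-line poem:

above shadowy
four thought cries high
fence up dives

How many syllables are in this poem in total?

Line 1: "above shadowy": 2+3 = 5
Line 2: "four thought cries high": 1+1+1+1 = 4
Line 3: "fence up dives": 1+1+1 = 3
Total: 5 + 4 + 3 = 12

12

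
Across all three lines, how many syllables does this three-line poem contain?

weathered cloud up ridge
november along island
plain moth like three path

Line 1: "weathered cloud up ridge": 2+1+1+1 = 5
Line 2: "november along island": 3+2+2 = 7
Line 3: "plain moth like three path": 1+1+1+1+1 = 5
Total: 5 + 7 + 5 = 17

17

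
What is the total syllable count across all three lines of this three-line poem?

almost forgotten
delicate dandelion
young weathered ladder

Line 1: almost(2) + forgotten(3) = 5
Line 2: delicate(3) + dandelion(4) = 7
Line 3: young(1) + weathered(2) + ladder(2) = 5
Total: 5 + 7 + 5 = 17

17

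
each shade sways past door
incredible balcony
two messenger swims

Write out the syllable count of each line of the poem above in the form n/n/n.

Line 1: "each shade sways past door": 1+1+1+1+1 = 5
Line 2: "incredible balcony": 4+3 = 7
Line 3: "two messenger swims": 1+3+1 = 5

5/7/5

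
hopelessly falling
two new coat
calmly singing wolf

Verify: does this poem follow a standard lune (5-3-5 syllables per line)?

Yes

Line 1: hopelessly (3), falling (2) → 5 ✓
Line 2: two (1), new (1), coat (1) → 3 ✓
Line 3: calmly (2), singing (2), wolf (1) → 5 ✓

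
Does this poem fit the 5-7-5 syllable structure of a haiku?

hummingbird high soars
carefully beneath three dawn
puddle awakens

Line 1: "hummingbird high soars": 3+1+1 = 5 ✓
Line 2: "carefully beneath three dawn": 3+2+1+1 = 7 ✓
Line 3: "puddle awakens": 2+3 = 5 ✓

Yes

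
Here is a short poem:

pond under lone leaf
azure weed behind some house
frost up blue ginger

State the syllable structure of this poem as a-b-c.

5-7-5

Line 1: pond (1), under (2), lone (1), leaf (1) → 5
Line 2: azure (2), weed (1), behind (2), some (1), house (1) → 7
Line 3: frost (1), up (1), blue (1), ginger (2) → 5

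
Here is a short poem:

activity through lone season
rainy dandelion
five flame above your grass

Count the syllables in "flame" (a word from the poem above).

1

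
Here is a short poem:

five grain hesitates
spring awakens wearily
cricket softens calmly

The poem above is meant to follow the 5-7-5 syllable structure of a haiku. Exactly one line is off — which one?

Line 3

Line 1: five (1), grain (1), hesitates (3) → 5 ✓
Line 2: spring (1), awakens (3), wearily (3) → 7 ✓
Line 3: cricket (2), softens (2), calmly (2) → 6 (expected 5)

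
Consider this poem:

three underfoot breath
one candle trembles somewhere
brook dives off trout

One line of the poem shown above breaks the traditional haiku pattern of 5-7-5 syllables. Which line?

The third line

Line 1: three(1) + underfoot(3) + breath(1) = 5 ✓
Line 2: one(1) + candle(2) + trembles(2) + somewhere(2) = 7 ✓
Line 3: brook(1) + dives(1) + off(1) + trout(1) = 4 (expected 5)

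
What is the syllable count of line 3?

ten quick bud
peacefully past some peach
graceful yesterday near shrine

Line 3: graceful(2) + yesterday(3) + near(1) + shrine(1) = 7

7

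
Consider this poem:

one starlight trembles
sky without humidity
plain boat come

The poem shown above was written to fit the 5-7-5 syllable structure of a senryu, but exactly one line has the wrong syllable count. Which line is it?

Line 3

Line 1: one (1), starlight (2), trembles (2) → 5 ✓
Line 2: sky (1), without (2), humidity (4) → 7 ✓
Line 3: plain (1), boat (1), come (1) → 3 (expected 5)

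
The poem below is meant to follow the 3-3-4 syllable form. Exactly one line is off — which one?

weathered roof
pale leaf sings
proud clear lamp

Line 1: "weathered roof": 2+1 = 3 ✓
Line 2: "pale leaf sings": 1+1+1 = 3 ✓
Line 3: "proud clear lamp": 1+1+1 = 3 (expected 4)

Line 3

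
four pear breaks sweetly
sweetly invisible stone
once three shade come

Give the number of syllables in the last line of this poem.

The last line: "once three shade come": 1+1+1+1 = 4

4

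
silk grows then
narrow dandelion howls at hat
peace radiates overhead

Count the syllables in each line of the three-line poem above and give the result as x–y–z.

3–9–7

Line 1: "silk grows then": 1+1+1 = 3
Line 2: "narrow dandelion howls at hat": 2+4+1+1+1 = 9
Line 3: "peace radiates overhead": 1+3+3 = 7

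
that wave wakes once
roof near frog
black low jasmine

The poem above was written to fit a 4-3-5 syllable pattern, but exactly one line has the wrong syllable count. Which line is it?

The third line

Line 1: "that wave wakes once": 1+1+1+1 = 4 ✓
Line 2: "roof near frog": 1+1+1 = 3 ✓
Line 3: "black low jasmine": 1+1+2 = 4 (expected 5)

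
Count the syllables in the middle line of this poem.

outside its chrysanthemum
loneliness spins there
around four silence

5

The middle line: loneliness (3), spins (1), there (1) → 5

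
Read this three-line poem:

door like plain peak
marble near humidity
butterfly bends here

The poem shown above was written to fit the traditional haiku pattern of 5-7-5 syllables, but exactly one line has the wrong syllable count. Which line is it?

Line 1

Line 1: door(1) + like(1) + plain(1) + peak(1) = 4 (expected 5)
Line 2: marble(2) + near(1) + humidity(4) = 7 ✓
Line 3: butterfly(3) + bends(1) + here(1) = 5 ✓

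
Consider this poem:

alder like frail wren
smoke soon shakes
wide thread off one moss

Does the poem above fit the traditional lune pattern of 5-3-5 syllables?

Yes

Line 1: alder (2), like (1), frail (1), wren (1) → 5 ✓
Line 2: smoke (1), soon (1), shakes (1) → 3 ✓
Line 3: wide (1), thread (1), off (1), one (1), moss (1) → 5 ✓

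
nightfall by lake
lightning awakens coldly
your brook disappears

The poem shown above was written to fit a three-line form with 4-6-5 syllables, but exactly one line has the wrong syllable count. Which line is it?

Line 1: "nightfall by lake": 2+1+1 = 4 ✓
Line 2: "lightning awakens coldly": 2+3+2 = 7 (expected 6)
Line 3: "your brook disappears": 1+1+3 = 5 ✓

Line 2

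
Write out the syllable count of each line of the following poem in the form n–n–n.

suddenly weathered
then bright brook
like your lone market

5–3–5

Line 1: suddenly (3), weathered (2) → 5
Line 2: then (1), bright (1), brook (1) → 3
Line 3: like (1), your (1), lone (1), market (2) → 5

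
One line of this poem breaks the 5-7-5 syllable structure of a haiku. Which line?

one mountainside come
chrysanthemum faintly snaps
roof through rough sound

Line 3

Line 1: one (1), mountainside (3), come (1) → 5 ✓
Line 2: chrysanthemum (4), faintly (2), snaps (1) → 7 ✓
Line 3: roof (1), through (1), rough (1), sound (1) → 4 (expected 5)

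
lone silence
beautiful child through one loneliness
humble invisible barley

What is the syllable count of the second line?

9

The second line: "beautiful child through one loneliness": 3+1+1+1+3 = 9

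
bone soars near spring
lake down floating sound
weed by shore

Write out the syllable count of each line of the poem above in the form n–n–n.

4–5–3

Line 1: bone (1), soars (1), near (1), spring (1) → 4
Line 2: lake (1), down (1), floating (2), sound (1) → 5
Line 3: weed (1), by (1), shore (1) → 3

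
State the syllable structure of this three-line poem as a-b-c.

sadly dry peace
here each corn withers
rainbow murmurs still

Line 1: sadly (2), dry (1), peace (1) → 4
Line 2: here (1), each (1), corn (1), withers (2) → 5
Line 3: rainbow (2), murmurs (2), still (1) → 5

4-5-5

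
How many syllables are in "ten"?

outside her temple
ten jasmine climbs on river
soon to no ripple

1

"ten" has 1 syllable.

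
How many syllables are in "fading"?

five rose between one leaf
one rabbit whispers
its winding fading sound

"fading" has 2 syllables.

2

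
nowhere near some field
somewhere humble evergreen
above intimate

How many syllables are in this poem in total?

17

Line 1: "nowhere near some field": 2+1+1+1 = 5
Line 2: "somewhere humble evergreen": 2+2+3 = 7
Line 3: "above intimate": 2+3 = 5
Total: 5 + 7 + 5 = 17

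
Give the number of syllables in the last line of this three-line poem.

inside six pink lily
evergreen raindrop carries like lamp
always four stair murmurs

6

The last line: always (2), four (1), stair (1), murmurs (2) → 6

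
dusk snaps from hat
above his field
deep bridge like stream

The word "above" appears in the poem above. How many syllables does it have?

2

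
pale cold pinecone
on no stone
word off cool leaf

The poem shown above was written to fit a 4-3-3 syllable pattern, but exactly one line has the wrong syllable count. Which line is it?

Line 1: "pale cold pinecone": 1+1+2 = 4 ✓
Line 2: "on no stone": 1+1+1 = 3 ✓
Line 3: "word off cool leaf": 1+1+1+1 = 4 (expected 3)

Line 3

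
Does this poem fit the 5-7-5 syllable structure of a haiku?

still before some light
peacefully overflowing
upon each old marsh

Yes

Line 1: "still before some light": 1+2+1+1 = 5 ✓
Line 2: "peacefully overflowing": 3+4 = 7 ✓
Line 3: "upon each old marsh": 2+1+1+1 = 5 ✓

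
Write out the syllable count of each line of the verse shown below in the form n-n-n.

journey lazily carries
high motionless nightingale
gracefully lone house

Line 1: "journey lazily carries": 2+3+2 = 7
Line 2: "high motionless nightingale": 1+3+3 = 7
Line 3: "gracefully lone house": 3+1+1 = 5

7-7-5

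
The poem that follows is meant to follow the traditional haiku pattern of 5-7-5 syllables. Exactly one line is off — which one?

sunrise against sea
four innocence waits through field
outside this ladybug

Line 1: sunrise (2), against (2), sea (1) → 5 ✓
Line 2: four (1), innocence (3), waits (1), through (1), field (1) → 7 ✓
Line 3: outside (2), this (1), ladybug (3) → 6 (expected 5)

The third line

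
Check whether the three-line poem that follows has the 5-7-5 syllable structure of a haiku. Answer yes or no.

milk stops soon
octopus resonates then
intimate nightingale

Line 1: milk (1), stops (1), soon (1) → 3 (expected 5)
Line 2: octopus (3), resonates (3), then (1) → 7 ✓
Line 3: intimate (3), nightingale (3) → 6 (expected 5)

No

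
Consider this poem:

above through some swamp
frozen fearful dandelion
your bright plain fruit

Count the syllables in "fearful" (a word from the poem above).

2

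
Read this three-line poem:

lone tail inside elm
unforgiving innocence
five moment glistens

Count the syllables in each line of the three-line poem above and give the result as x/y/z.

Line 1: lone(1) + tail(1) + inside(2) + elm(1) = 5
Line 2: unforgiving(4) + innocence(3) = 7
Line 3: five(1) + moment(2) + glistens(2) = 5

5/7/5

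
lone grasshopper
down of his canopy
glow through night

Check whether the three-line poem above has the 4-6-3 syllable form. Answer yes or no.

Line 1: "lone grasshopper": 1+3 = 4 ✓
Line 2: "down of his canopy": 1+1+1+3 = 6 ✓
Line 3: "glow through night": 1+1+1 = 3 ✓

Yes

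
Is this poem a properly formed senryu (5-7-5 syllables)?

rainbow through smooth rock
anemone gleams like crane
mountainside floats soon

Yes

Line 1: rainbow (2), through (1), smooth (1), rock (1) → 5 ✓
Line 2: anemone (4), gleams (1), like (1), crane (1) → 7 ✓
Line 3: mountainside (3), floats (1), soon (1) → 5 ✓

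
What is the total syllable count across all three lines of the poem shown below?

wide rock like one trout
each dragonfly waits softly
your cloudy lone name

Line 1: wide(1) + rock(1) + like(1) + one(1) + trout(1) = 5
Line 2: each(1) + dragonfly(3) + waits(1) + softly(2) = 7
Line 3: your(1) + cloudy(2) + lone(1) + name(1) = 5
Total: 5 + 7 + 5 = 17

17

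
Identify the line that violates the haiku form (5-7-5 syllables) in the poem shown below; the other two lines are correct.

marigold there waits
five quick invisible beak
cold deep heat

Line 1: "marigold there waits": 3+1+1 = 5 ✓
Line 2: "five quick invisible beak": 1+1+4+1 = 7 ✓
Line 3: "cold deep heat": 1+1+1 = 3 (expected 5)

Line 3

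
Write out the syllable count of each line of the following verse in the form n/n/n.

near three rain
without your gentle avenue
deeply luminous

3/8/5

Line 1: "near three rain": 1+1+1 = 3
Line 2: "without your gentle avenue": 2+1+2+3 = 8
Line 3: "deeply luminous": 2+3 = 5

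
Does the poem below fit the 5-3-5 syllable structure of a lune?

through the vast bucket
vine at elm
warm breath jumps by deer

Yes

Line 1: through(1) + the(1) + vast(1) + bucket(2) = 5 ✓
Line 2: vine(1) + at(1) + elm(1) = 3 ✓
Line 3: warm(1) + breath(1) + jumps(1) + by(1) + deer(1) = 5 ✓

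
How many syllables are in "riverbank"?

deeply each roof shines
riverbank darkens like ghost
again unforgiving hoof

"riverbank" has 3 syllables.

3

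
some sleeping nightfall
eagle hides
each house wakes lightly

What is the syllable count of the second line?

The second line: "eagle hides": 2+1 = 3

3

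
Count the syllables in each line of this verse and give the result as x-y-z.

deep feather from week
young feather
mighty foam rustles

Line 1: deep (1), feather (2), from (1), week (1) → 5
Line 2: young (1), feather (2) → 3
Line 3: mighty (2), foam (1), rustles (2) → 5

5-3-5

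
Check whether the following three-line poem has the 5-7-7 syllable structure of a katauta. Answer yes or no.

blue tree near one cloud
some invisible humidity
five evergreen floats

Line 1: blue(1) + tree(1) + near(1) + one(1) + cloud(1) = 5 ✓
Line 2: some(1) + invisible(4) + humidity(4) = 9 (expected 7)
Line 3: five(1) + evergreen(3) + floats(1) = 5 (expected 7)

No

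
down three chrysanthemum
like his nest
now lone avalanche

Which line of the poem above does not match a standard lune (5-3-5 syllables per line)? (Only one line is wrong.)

Line 1: down(1) + three(1) + chrysanthemum(4) = 6 (expected 5)
Line 2: like(1) + his(1) + nest(1) = 3 ✓
Line 3: now(1) + lone(1) + avalanche(3) = 5 ✓

Line 1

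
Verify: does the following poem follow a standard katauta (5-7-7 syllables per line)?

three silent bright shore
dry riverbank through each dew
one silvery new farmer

Line 1: three(1) + silent(2) + bright(1) + shore(1) = 5 ✓
Line 2: dry(1) + riverbank(3) + through(1) + each(1) + dew(1) = 7 ✓
Line 3: one(1) + silvery(3) + new(1) + farmer(2) = 7 ✓

Yes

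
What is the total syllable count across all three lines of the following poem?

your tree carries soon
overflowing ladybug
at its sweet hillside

Line 1: "your tree carries soon": 1+1+2+1 = 5
Line 2: "overflowing ladybug": 4+3 = 7
Line 3: "at its sweet hillside": 1+1+1+2 = 5
Total: 5 + 7 + 5 = 17

17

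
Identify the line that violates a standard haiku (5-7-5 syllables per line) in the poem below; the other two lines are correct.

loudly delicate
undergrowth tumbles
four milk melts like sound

Line 1: loudly (2), delicate (3) → 5 ✓
Line 2: undergrowth (3), tumbles (2) → 5 (expected 7)
Line 3: four (1), milk (1), melts (1), like (1), sound (1) → 5 ✓

Line 2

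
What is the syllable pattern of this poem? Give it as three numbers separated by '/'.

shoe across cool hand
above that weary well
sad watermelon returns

5/6/7

Line 1: shoe (1), across (2), cool (1), hand (1) → 5
Line 2: above (2), that (1), weary (2), well (1) → 6
Line 3: sad (1), watermelon (4), returns (2) → 7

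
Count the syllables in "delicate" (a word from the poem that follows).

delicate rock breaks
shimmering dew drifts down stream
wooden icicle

"delicate" has 3 syllables.

3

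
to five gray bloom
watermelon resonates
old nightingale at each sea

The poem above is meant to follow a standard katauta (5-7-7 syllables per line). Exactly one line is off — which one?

Line 1: to(1) + five(1) + gray(1) + bloom(1) = 4 (expected 5)
Line 2: watermelon(4) + resonates(3) = 7 ✓
Line 3: old(1) + nightingale(3) + at(1) + each(1) + sea(1) = 7 ✓

Line 1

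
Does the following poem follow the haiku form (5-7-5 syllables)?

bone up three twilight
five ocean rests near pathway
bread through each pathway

Yes

Line 1: bone (1), up (1), three (1), twilight (2) → 5 ✓
Line 2: five (1), ocean (2), rests (1), near (1), pathway (2) → 7 ✓
Line 3: bread (1), through (1), each (1), pathway (2) → 5 ✓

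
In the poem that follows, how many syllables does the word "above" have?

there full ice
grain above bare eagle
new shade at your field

"above" has 2 syllables.

2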